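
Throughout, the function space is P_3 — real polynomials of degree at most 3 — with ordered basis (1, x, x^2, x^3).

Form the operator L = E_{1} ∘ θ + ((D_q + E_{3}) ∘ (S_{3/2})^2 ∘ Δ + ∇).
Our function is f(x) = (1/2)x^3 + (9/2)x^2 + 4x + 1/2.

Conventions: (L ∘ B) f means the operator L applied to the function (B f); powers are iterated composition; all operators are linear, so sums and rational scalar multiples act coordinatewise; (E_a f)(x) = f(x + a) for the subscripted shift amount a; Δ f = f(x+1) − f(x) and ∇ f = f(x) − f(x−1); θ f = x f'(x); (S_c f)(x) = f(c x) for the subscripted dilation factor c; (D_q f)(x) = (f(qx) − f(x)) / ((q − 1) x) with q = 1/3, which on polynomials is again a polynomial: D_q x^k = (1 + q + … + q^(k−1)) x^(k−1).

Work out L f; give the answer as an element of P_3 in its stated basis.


θ f = (3/2)x^3 + 9x^2 + 4x
E_{1} θ f = (3/2)x^3 + (27/2)x^2 + (53/2)x + 29/2
Δ f = (3/2)x^2 + (21/2)x + 9
S_{3/2} Δ f = (27/8)x^2 + (63/4)x + 9
S_{3/2} S_{3/2} Δ f = (243/32)x^2 + (189/8)x + 9
D_q (S_{3/2})^2 Δ f = (81/8)x + 189/8
E_{3} (S_{3/2})^2 Δ f = (243/32)x^2 + (1107/16)x + 4743/32
(D_q + E_{3}) (S_{3/2})^2 Δ f = (243/32)x^2 + (1269/16)x + 5499/32
∇ f = (3/2)x^2 + (15/2)x
((D_q + E_{3}) ∘ (S_{3/2})^2 ∘ Δ + ∇) f = (291/32)x^2 + (1389/16)x + 5499/32
(E_{1} ∘ θ + ((D_q + E_{3}) ∘ (S_{3/2})^2 ∘ Δ + ∇)) f = (3/2)x^3 + (723/32)x^2 + (1813/16)x + 5963/32

the result is g(x) = (3/2)x^3 + (723/32)x^2 + (1813/16)x + 5963/32


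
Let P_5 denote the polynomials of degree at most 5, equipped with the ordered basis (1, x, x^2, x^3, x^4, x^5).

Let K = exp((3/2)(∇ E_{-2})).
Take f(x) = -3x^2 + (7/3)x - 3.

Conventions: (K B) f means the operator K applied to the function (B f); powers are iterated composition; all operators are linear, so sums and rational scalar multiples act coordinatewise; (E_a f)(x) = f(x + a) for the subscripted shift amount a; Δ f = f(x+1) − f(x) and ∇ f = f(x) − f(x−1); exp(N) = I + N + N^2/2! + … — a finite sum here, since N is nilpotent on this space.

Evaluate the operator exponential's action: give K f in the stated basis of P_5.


order-1 term: -9x + 26
order-2 term: -27/4
the series for exp((3/2)(∇ E_{-2})) f terminates at order 2
exp((3/2)(∇ E_{-2})) f = -3x^2 - (20/3)x + 65/4

g(x) = -3x^2 - (20/3)x + 65/4


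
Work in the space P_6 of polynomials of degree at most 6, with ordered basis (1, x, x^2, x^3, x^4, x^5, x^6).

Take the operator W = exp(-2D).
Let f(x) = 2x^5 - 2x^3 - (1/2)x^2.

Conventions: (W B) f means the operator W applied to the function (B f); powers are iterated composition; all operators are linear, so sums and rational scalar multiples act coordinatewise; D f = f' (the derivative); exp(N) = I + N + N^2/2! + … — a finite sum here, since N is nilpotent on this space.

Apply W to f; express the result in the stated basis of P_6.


the result is g(x) = 2x^5 - 20x^4 + 78x^3 - (297/2)x^2 + 138x - 50

order-1 term: -20x^4 + 12x^2 + 2x
order-2 term: 80x^3 - 24x - 2
order-3 term: -160x^2 + 16
order-4 term: 160x
order-5 term: -64
the series for exp(-2D) f terminates at order 5
exp(-2D) f = 2x^5 - 20x^4 + 78x^3 - (297/2)x^2 + 138x - 50


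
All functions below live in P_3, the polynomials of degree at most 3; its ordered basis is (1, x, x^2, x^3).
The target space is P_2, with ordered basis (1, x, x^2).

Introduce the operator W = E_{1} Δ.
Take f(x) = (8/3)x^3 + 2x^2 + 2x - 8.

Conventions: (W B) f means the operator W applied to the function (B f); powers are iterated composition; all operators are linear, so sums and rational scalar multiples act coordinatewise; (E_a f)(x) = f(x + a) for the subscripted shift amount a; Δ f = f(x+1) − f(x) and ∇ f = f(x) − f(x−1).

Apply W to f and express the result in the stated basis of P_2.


Δ f = 8x^2 + 12x + 20/3
E_{1} Δ f = 8x^2 + 28x + 80/3

g(x) = 8x^2 + 28x + 80/3


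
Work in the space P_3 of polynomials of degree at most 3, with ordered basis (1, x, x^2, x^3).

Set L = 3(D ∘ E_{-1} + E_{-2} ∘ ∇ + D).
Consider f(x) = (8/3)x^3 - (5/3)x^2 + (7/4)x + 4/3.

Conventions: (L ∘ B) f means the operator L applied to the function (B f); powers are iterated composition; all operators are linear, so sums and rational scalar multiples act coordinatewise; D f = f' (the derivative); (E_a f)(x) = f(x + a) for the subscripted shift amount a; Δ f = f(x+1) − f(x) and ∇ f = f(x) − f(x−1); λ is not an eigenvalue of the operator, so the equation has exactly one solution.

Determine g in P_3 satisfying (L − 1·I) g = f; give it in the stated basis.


write g with unknown coordinates in the stated basis and equate coefficients in (L − 1·I) g = f
solving from the highest basis element down gives g = -(8/3)x^3 - (211/3)x^2 - (4399/4)x - 103177/12
check: L g = -72x^2 - 1098x - 34387/4
so L g − 1·g = (8/3)x^3 - (5/3)x^2 + (7/4)x + 4/3 = f ✓

the result is g(x) = -(8/3)x^3 - (211/3)x^2 - (4399/4)x - 103177/12


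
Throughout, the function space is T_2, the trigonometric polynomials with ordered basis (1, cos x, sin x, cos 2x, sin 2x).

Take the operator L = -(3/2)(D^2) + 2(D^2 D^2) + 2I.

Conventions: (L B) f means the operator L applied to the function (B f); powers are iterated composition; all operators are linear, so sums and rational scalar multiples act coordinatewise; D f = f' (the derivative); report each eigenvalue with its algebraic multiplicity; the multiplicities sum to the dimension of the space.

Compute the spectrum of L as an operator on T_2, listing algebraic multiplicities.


image of 1: 2
image of cos x: (11/2)cos x
image of sin x: (11/2)sin x
image of cos 2x: 40cos 2x
image of sin 2x: 40sin 2x
the matrix is diagonal; its diagonal is (2, 11/2, 11/2, 40, 40)
for a triangular matrix the eigenvalues are the diagonal entries, with algebraic multiplicity their repetition count

λ = 2 (multiplicity 1), λ = 11/2 (multiplicity 2), λ = 40 (multiplicity 2)


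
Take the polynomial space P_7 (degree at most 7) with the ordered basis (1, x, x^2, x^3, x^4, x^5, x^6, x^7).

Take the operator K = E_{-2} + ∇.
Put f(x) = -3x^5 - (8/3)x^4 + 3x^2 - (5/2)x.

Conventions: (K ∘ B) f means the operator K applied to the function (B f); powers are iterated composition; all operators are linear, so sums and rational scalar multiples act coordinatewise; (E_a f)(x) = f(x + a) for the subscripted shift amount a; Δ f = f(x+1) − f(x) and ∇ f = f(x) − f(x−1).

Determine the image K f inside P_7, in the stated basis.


g(x) = -3x^5 + (37/3)x^4 - (238/3)x^3 + 165x^2 - (953/6)x + 129/2

E_{-2} f = -3x^5 + (82/3)x^4 - (296/3)x^3 + 179x^2 - (1015/6)x + 211/3
∇ f = -15x^4 + (58/3)x^3 - 14x^2 + (31/3)x - 35/6
(E_{-2} + ∇) f = -3x^5 + (37/3)x^4 - (238/3)x^3 + 165x^2 - (953/6)x + 129/2


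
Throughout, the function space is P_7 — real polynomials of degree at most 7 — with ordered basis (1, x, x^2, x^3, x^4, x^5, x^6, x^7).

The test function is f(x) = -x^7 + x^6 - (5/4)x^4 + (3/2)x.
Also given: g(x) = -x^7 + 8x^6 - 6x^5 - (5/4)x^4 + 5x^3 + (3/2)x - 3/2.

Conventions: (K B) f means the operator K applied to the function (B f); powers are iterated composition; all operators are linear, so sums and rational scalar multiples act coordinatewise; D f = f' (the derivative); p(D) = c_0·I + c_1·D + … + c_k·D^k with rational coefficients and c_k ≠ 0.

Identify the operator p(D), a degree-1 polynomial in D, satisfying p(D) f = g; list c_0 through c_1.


p(D) = I − D, i.e. c_0 = 1, c_1 = -1

D^0 f = -x^7 + x^6 - (5/4)x^4 + (3/2)x
D^1 f = -7x^6 + 6x^5 - 5x^3 + 3/2
matching coefficients of g against c_0 f + c_1 Df + … from the top degree down determines the c_i
solution: c_0 = 1, c_1 = -1


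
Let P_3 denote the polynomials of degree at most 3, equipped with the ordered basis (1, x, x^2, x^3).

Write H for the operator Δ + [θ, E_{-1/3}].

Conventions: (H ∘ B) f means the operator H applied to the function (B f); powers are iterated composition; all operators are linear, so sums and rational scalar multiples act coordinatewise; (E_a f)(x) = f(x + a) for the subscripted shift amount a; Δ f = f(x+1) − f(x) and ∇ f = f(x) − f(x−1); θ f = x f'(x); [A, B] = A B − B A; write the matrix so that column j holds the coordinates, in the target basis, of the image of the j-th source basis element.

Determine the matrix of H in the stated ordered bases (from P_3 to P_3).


image of 1: 0
image of x: 4/3
image of x^2: (8/3)x + 7/9
image of x^3: 4x^2 + (7/3)x + 10/9
each image's coordinates form column j of the matrix

the matrix is [[0, 4/3, 7/9, 10/9]; [0, 0, 8/3, 7/3]; [0, 0, 0, 4]; [0, 0, 0, 0]] (rows listed top to bottom)


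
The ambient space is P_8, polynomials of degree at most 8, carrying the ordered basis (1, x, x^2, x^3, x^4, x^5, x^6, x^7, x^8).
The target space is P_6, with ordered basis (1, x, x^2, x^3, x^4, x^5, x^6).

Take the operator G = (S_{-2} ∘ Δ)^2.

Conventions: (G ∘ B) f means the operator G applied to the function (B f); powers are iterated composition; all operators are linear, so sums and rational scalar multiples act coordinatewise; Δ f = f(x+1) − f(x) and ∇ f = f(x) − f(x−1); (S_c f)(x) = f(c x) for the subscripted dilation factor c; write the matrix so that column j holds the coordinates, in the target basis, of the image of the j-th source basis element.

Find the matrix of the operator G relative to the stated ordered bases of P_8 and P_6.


the matrix is [[0, 0, -4, 6, -16, 30, -64, 126, -256]; [0, 0, 0, -48, 96, -320, 720, -1792, 4032]; [0, 0, 0, 0, -384, 960, -3840, 10080, -28672]; [0, 0, 0, 0, 0, -2560, 7680, -35840, 107520]; [0, 0, 0, 0, 0, 0, -15360, 53760, -286720]; [0, 0, 0, 0, 0, 0, 0, -86016, 344064]; [0, 0, 0, 0, 0, 0, 0, 0, -458752]] (rows listed top to bottom)

image of 1: 0
image of x: 0
image of x^2: -4
image of x^3: -48x + 6
image of x^4: -384x^2 + 96x - 16
image of x^5: -2560x^3 + 960x^2 - 320x + 30
image of x^6: -15360x^4 + 7680x^3 - 3840x^2 + 720x - 64
image of x^7: -86016x^5 + 53760x^4 - 35840x^3 + 10080x^2 - 1792x + 126
image of x^8: -458752x^6 + 344064x^5 - 286720x^4 + 107520x^3 - 28672x^2 + 4032x - 256
each image's coordinates form column j of the matrix


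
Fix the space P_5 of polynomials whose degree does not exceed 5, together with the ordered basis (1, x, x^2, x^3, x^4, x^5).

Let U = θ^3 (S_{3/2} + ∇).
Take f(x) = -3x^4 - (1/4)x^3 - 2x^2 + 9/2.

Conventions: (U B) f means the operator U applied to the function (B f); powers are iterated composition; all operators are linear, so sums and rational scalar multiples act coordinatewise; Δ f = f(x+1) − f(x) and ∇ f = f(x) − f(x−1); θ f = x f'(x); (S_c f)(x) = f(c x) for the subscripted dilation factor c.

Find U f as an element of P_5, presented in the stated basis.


S_{3/2} f = -(243/16)x^4 - (27/32)x^3 - (9/2)x^2 + 9/2
∇ f = -12x^3 + (69/4)x^2 - (61/4)x + 19/4
(S_{3/2} + ∇) f = -(243/16)x^4 - (411/32)x^3 + (51/4)x^2 - (61/4)x + 37/4
θ (S_{3/2} + ∇) f = -(243/4)x^4 - (1233/32)x^3 + (51/2)x^2 - (61/4)x
θ θ (S_{3/2} + ∇) f = -243x^4 - (3699/32)x^3 + 51x^2 - (61/4)x
θ θ θ (S_{3/2} + ∇) f = -972x^4 - (11097/32)x^3 + 102x^2 - (61/4)x

the result is g(x) = -972x^4 - (11097/32)x^3 + 102x^2 - (61/4)x


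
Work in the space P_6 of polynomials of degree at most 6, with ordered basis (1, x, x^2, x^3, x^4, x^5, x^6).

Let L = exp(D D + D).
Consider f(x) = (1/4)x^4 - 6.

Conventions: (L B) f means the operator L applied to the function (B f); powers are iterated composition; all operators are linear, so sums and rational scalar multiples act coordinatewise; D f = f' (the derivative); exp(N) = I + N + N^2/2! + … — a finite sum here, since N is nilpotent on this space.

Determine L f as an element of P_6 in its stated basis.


order-1 term: x^3 + 3x^2
order-2 term: (3/2)x^2 + 6x + 3
order-3 term: x + 3
order-4 term: 1/4
the series for exp(D D + D) f terminates at order 4
exp(D D + D) f = (1/4)x^4 + x^3 + (9/2)x^2 + 7x + 1/4

the image equals g(x) = (1/4)x^4 + x^3 + (9/2)x^2 + 7x + 1/4


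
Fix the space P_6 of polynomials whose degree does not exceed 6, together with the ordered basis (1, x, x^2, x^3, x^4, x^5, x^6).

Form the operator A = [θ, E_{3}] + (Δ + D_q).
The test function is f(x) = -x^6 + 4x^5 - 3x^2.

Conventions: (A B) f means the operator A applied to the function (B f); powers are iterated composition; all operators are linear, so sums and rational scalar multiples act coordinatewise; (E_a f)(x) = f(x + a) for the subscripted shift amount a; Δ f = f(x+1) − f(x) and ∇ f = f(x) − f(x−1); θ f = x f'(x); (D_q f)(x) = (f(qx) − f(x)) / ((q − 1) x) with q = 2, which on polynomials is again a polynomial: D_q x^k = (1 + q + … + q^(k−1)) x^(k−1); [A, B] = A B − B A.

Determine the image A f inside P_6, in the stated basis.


E_{3} f = -x^6 - 14x^5 - 75x^4 - 180x^3 - 138x^2 + 144x + 216
θ E_{3} f = -6x^6 - 70x^5 - 300x^4 - 540x^3 - 276x^2 + 144x
θ f = -6x^6 + 20x^5 - 6x^2
E_{3} θ f = -6x^6 - 88x^5 - 510x^4 - 1440x^3 - 1896x^2 - 684x + 432
[θ, E_{3}] f = 18x^5 + 210x^4 + 900x^3 + 1620x^2 + 828x - 432
Δ f = -6x^5 + 5x^4 + 20x^3 + 25x^2 + 8x
D_q f = -63x^5 + 124x^4 - 9x
(Δ + D_q) f = -69x^5 + 129x^4 + 20x^3 + 25x^2 - x
([θ, E_{3}] + (Δ + D_q)) f = -51x^5 + 339x^4 + 920x^3 + 1645x^2 + 827x - 432

the image equals g(x) = -51x^5 + 339x^4 + 920x^3 + 1645x^2 + 827x - 432


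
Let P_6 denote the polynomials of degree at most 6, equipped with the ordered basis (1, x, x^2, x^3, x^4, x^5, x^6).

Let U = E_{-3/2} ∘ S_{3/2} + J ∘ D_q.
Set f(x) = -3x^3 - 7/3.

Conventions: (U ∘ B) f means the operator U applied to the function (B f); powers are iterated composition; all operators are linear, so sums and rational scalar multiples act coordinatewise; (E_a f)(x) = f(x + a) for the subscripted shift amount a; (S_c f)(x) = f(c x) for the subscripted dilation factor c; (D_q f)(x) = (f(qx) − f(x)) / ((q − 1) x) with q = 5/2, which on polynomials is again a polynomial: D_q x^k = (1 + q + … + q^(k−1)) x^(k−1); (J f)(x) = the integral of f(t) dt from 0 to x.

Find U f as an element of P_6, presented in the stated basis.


the result is g(x) = -(159/8)x^3 + (729/16)x^2 - (2187/32)x + 6113/192

S_{3/2} f = -(81/8)x^3 - 7/3
E_{-3/2} S_{3/2} f = -(81/8)x^3 + (729/16)x^2 - (2187/32)x + 6113/192
D_q f = -(117/4)x^2
J D_q f = -(39/4)x^3
(E_{-3/2} ∘ S_{3/2} + J ∘ D_q) f = -(159/8)x^3 + (729/16)x^2 - (2187/32)x + 6113/192


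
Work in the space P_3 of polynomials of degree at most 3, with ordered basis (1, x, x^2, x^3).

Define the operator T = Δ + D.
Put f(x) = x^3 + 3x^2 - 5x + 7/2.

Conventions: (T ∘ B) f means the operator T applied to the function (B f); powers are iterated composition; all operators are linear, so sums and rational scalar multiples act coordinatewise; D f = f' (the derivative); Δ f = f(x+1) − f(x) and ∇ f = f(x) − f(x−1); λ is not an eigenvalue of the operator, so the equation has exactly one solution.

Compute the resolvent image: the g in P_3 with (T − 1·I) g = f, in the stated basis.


the image equals g(x) = -x^3 - 9x^2 - 34x - 163/2

write g with unknown coordinates in the stated basis and equate coefficients in (T − 1·I) g = f
solving from the highest basis element down gives g = -x^3 - 9x^2 - 34x - 163/2
check: T g = -6x^2 - 39x - 78
so T g − 1·g = x^3 + 3x^2 - 5x + 7/2 = f ✓


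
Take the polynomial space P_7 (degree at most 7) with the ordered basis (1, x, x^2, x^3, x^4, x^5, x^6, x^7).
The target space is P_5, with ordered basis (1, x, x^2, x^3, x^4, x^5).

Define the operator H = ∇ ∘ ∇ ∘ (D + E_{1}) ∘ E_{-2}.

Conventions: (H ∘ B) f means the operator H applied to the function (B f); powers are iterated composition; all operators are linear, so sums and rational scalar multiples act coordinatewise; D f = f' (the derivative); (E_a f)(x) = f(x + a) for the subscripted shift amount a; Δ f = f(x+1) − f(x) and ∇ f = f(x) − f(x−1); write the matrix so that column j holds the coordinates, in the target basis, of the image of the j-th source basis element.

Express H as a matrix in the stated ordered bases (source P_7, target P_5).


the matrix is [[0, 0, 2, -6, -22, 370, -2818, 16982]; [0, 0, 0, 6, -24, -110, 2220, -19726]; [0, 0, 0, 0, 12, -60, -330, 7770]; [0, 0, 0, 0, 0, 20, -120, -770]; [0, 0, 0, 0, 0, 0, 30, -210]; [0, 0, 0, 0, 0, 0, 0, 42]] (rows listed top to bottom)

image of 1: 0
image of x: 0
image of x^2: 2
image of x^3: 6x - 6
image of x^4: 12x^2 - 24x - 22
image of x^5: 20x^3 - 60x^2 - 110x + 370
image of x^6: 30x^4 - 120x^3 - 330x^2 + 2220x - 2818
image of x^7: 42x^5 - 210x^4 - 770x^3 + 7770x^2 - 19726x + 16982
each image's coordinates form column j of the matrix


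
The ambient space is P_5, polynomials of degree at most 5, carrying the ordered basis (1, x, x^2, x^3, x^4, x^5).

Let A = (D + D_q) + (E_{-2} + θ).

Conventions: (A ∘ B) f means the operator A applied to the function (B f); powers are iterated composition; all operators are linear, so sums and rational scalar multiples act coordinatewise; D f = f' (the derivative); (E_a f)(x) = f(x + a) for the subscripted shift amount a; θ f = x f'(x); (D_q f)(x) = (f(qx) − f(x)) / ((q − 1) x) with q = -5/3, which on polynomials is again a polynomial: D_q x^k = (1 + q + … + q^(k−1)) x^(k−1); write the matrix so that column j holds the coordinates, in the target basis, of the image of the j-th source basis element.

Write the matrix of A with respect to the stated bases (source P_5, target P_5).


image of 1: 1
image of x: 2x
image of x^2: 3x^2 - (8/3)x + 4
image of x^3: 4x^3 - (8/9)x^2 + 12x - 8
image of x^4: 5x^4 - (176/27)x^3 + 24x^2 - 32x + 16
image of x^5: 6x^5 + (16/81)x^4 + 40x^3 - 80x^2 + 80x - 32
each image's coordinates form column j of the matrix

the matrix is [[1, 0, 4, -8, 16, -32]; [0, 2, -8/3, 12, -32, 80]; [0, 0, 3, -8/9, 24, -80]; [0, 0, 0, 4, -176/27, 40]; [0, 0, 0, 0, 5, 16/81]; [0, 0, 0, 0, 0, 6]] (rows listed top to bottom)


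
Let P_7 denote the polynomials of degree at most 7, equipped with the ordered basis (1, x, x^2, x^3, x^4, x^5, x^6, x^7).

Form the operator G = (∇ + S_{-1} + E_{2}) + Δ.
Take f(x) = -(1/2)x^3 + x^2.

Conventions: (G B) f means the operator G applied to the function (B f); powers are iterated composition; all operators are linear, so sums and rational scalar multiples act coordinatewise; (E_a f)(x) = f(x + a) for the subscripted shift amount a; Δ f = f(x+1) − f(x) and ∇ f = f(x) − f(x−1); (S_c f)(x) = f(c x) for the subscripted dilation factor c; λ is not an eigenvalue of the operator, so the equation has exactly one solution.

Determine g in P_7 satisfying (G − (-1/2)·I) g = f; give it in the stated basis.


the image equals g(x) = -x^3 + (26/5)x^2 - (296/5)x + 452/5

write g with unknown coordinates in the stated basis and equate coefficients in (G − (-1/2)·I) g = f
solving from the highest basis element down gives g = -x^3 + (26/5)x^2 - (296/5)x + 452/5
check: G g = -(8/5)x^2 + (148/5)x - 226/5
so G g − (-1/2)·g = -(1/2)x^3 + x^2 = f ✓


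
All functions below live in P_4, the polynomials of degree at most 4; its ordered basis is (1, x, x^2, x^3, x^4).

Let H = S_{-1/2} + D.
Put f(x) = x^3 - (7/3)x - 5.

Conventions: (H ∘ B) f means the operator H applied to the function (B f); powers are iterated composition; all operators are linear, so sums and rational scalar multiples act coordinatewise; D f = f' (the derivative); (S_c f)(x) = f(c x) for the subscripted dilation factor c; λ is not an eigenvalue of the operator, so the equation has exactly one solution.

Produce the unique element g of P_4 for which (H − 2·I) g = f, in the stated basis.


write g with unknown coordinates in the stated basis and equate coefficients in (H − 2·I) g = f
solving from the highest basis element down gives g = -(8/17)x^3 - (96/119)x^2 + (514/1785)x + 9439/1785
check: H g = (1/17)x^3 - (192/119)x^2 - (3137/1785)x + 9953/1785
so H g − 2·g = x^3 - (7/3)x - 5 = f ✓

the image equals g(x) = -(8/17)x^3 - (96/119)x^2 + (514/1785)x + 9439/1785


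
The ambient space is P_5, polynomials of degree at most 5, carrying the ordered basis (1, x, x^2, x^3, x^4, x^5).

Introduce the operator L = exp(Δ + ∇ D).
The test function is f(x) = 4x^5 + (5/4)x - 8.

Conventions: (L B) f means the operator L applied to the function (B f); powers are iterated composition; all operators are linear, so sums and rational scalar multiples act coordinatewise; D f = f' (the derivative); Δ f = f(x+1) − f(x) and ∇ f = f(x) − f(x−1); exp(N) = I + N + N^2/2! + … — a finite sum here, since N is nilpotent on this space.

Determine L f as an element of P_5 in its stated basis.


order-1 term: 20x^4 + 120x^3 - 80x^2 + 100x - 59/4
order-2 term: 40x^3 + 360x^2 + 380x - 140
order-3 term: 40x^2 + 360x + 460
order-4 term: 20x + 120
order-5 term: 4
the series for exp(Δ + ∇ D) f terminates at order 5
exp(Δ + ∇ D) f = 4x^5 + 20x^4 + 160x^3 + 320x^2 + (3445/4)x + 1685/4

the result is g(x) = 4x^5 + 20x^4 + 160x^3 + 320x^2 + (3445/4)x + 1685/4


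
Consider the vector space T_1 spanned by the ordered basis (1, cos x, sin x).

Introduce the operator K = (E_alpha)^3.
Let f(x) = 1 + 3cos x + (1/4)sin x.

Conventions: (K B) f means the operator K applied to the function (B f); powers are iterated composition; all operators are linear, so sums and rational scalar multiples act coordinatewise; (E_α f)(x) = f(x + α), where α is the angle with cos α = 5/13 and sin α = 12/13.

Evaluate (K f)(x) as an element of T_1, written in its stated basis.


the result is g(x) = 1 - (6312/2197)cos x + (7901/8788)sin x

E_alpha f = 1 + (18/13)cos x - (139/52)sin x
E_alpha E_alpha f = 1 - (327/169)cos x - (1559/676)sin x
E_alpha E_alpha E_alpha f = 1 - (6312/2197)cos x + (7901/8788)sin x


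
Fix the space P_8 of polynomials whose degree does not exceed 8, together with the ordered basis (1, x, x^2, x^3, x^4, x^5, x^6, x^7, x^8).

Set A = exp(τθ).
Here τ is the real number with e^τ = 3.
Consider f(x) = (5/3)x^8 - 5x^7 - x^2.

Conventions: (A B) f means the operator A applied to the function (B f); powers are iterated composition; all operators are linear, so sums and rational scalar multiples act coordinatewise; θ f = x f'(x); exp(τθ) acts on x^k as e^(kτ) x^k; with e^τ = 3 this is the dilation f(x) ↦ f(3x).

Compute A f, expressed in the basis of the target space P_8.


exp(τθ) x^k = e^(kτ) x^k; with e^τ = 3 this sends x^k to 3^k x^k
x^2 ↦ 9 x^2
x^7 ↦ 2187 x^7
x^8 ↦ 6561 x^8
applying this coordinatewise to f: exp(τθ) f = 10935x^8 - 10935x^7 - 9x^2

the result is g(x) = 10935x^8 - 10935x^7 - 9x^2


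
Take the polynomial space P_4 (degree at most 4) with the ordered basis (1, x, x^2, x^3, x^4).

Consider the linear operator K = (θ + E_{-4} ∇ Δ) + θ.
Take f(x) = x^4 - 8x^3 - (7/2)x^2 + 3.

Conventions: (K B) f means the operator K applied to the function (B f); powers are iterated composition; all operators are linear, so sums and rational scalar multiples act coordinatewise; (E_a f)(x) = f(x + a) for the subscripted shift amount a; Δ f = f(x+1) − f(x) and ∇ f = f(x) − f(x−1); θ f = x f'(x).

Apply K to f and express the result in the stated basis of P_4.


θ f = 4x^4 - 24x^3 - 7x^2
Δ f = 4x^3 - 18x^2 - 27x - 21/2
∇ Δ f = 12x^2 - 48x - 5
E_{-4} ∇ Δ f = 12x^2 - 144x + 379
(θ + E_{-4} ∇ Δ) f = 4x^4 - 24x^3 + 5x^2 - 144x + 379
θ f = 4x^4 - 24x^3 - 7x^2
((θ + E_{-4} ∇ Δ) + θ) f = 8x^4 - 48x^3 - 2x^2 - 144x + 379

the result is g(x) = 8x^4 - 48x^3 - 2x^2 - 144x + 379


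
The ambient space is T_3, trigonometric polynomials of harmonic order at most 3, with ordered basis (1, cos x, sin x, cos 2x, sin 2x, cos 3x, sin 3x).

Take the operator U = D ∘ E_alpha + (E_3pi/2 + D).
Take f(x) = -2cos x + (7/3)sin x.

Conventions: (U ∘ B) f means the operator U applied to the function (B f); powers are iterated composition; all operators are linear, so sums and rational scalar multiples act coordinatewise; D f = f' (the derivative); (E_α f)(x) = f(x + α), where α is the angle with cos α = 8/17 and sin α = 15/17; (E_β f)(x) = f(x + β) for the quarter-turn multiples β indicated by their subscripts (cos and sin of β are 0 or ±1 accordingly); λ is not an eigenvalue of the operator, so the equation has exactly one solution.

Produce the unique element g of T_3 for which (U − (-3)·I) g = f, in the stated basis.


write g with unknown coordinates in the stated basis and equate coefficients in (U − (-3)·I) g = f
solving from the highest basis element down gives g = -(17/15)cos x + (17/20)sin x
check: U g = (7/5)cos x - (13/60)sin x
so U g − (-3)·g = -2cos x + (7/3)sin x = f ✓

the result is g(x) = -(17/15)cos x + (17/20)sin x


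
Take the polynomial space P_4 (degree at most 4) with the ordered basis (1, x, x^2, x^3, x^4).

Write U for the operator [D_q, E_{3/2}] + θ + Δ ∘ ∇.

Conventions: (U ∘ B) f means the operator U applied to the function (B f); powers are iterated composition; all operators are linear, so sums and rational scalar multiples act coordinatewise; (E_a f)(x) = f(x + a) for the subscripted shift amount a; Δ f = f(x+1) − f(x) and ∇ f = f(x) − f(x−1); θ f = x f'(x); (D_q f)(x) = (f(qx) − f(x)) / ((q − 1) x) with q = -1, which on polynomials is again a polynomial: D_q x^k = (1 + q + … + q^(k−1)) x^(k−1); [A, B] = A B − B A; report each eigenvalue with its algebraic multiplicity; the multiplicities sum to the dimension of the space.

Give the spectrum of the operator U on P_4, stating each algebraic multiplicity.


λ = 0 (multiplicity 1), λ = 1 (multiplicity 1), λ = 2 (multiplicity 1), λ = 3 (multiplicity 1), λ = 4 (multiplicity 1)

image of 1: 0
image of x: x
image of x^2: 2x^2 + 5
image of x^3: 3x^3 + 3x + 9/2
image of x^4: 4x^4 + 18x^2 + 31/2
the matrix is upper triangular; its diagonal is (0, 1, 2, 3, 4)
for a triangular matrix the eigenvalues are the diagonal entries, with algebraic multiplicity their repetition count


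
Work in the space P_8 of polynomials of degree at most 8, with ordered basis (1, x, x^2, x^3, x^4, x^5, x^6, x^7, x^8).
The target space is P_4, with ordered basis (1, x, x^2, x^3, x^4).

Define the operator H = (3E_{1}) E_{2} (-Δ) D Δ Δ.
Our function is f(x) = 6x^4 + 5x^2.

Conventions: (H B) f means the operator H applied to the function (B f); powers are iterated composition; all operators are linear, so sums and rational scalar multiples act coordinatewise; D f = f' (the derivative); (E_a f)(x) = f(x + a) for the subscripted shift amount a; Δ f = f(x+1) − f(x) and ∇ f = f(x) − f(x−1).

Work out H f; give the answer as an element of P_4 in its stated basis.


Δ f = 24x^3 + 36x^2 + 34x + 11
Δ Δ f = 72x^2 + 144x + 94
D Δ Δ f = 144x + 144
Δ (D Δ) Δ f = 144
(-Δ) (D Δ) Δ f = -144
E_{2} ((-Δ) D Δ Δ) f = -144
E_{1} E_{2} ((-Δ) D Δ Δ) f = -144
(3E_{1}) E_{2} ((-Δ) D Δ Δ) f = -432

the image equals g(x) = -432


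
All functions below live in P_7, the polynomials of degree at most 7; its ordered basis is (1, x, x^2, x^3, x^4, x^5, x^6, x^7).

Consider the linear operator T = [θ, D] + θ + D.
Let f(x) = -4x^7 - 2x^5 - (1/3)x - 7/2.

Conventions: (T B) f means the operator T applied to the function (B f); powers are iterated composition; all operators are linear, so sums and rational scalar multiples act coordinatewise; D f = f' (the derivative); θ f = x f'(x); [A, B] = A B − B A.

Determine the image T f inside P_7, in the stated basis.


D f = -28x^6 - 10x^4 - 1/3
θ D f = -168x^6 - 40x^4
θ f = -28x^7 - 10x^5 - (1/3)x
D θ f = -196x^6 - 50x^4 - 1/3
[θ, D] f = 28x^6 + 10x^4 + 1/3
θ f = -28x^7 - 10x^5 - (1/3)x
D f = -28x^6 - 10x^4 - 1/3
([θ, D] + θ + D) f = -28x^7 - 10x^5 - (1/3)x

the image equals g(x) = -28x^7 - 10x^5 - (1/3)x


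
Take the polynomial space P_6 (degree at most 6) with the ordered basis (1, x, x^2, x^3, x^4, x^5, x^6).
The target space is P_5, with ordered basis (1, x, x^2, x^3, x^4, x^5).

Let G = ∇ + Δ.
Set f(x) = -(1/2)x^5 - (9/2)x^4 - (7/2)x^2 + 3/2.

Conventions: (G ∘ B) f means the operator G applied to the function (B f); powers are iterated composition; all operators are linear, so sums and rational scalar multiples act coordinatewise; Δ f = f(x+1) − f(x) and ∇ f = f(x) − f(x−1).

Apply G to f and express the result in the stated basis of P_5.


the image equals g(x) = -5x^4 - 36x^3 - 10x^2 - 50x - 1

∇ f = -(5/2)x^4 - 13x^3 + 22x^2 - (45/2)x + 15/2
Δ f = -(5/2)x^4 - 23x^3 - 32x^2 - (55/2)x - 17/2
(∇ + Δ) f = -5x^4 - 36x^3 - 10x^2 - 50x - 1


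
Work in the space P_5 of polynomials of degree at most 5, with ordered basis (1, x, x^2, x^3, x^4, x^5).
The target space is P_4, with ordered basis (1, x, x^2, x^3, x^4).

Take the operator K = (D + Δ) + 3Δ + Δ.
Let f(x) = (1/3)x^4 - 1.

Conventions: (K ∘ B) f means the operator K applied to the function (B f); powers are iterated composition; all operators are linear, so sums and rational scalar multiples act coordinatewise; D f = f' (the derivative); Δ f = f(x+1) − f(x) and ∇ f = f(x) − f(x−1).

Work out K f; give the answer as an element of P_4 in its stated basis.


the image equals g(x) = 8x^3 + 10x^2 + (20/3)x + 5/3

D f = (4/3)x^3
Δ f = (4/3)x^3 + 2x^2 + (4/3)x + 1/3
(D + Δ) f = (8/3)x^3 + 2x^2 + (4/3)x + 1/3
Δ f = (4/3)x^3 + 2x^2 + (4/3)x + 1/3
(3Δ) f = 4x^3 + 6x^2 + 4x + 1
Δ f = (4/3)x^3 + 2x^2 + (4/3)x + 1/3
((D + Δ) + 3Δ + Δ) f = 8x^3 + 10x^2 + (20/3)x + 5/3


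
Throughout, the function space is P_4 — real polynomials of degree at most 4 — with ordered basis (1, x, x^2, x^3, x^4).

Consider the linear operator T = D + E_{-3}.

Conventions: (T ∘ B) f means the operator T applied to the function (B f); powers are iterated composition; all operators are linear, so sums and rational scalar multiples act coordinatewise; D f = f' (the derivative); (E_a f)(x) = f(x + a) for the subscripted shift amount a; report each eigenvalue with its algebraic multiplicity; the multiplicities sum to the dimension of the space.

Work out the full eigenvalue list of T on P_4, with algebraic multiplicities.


image of 1: 1
image of x: x - 2
image of x^2: x^2 - 4x + 9
image of x^3: x^3 - 6x^2 + 27x - 27
image of x^4: x^4 - 8x^3 + 54x^2 - 108x + 81
the matrix is upper triangular; its diagonal is (1, 1, 1, 1, 1)
for a triangular matrix the eigenvalues are the diagonal entries, with algebraic multiplicity their repetition count

λ = 1 (multiplicity 5)


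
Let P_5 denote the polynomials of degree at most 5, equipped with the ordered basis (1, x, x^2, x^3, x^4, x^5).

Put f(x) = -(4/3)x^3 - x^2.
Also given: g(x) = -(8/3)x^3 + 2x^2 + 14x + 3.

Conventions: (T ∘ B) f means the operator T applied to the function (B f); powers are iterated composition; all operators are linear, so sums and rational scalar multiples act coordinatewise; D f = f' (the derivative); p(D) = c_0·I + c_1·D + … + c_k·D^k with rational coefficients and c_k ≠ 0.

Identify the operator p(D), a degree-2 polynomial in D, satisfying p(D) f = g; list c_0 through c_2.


p(D) = 2·I − D − (3/2)·D^2, i.e. c_0 = 2, c_1 = -1, c_2 = -3/2

D^0 f = -(4/3)x^3 - x^2
D^1 f = -4x^2 - 2x
D^2 f = -8x - 2
matching coefficients of g against c_0 f + c_1 Df + … from the top degree down determines the c_i
solution: c_0 = 2, c_1 = -1, c_2 = -3/2


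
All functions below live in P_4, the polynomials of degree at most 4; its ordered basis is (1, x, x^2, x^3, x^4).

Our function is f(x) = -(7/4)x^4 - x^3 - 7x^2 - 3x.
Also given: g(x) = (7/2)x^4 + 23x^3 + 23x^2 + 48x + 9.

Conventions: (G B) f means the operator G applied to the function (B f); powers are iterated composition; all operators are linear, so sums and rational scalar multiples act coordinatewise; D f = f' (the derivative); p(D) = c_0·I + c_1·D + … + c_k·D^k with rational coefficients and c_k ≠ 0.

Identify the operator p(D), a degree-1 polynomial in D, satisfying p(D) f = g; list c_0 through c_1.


c_0 = -2, c_1 = -3

D^0 f = -(7/4)x^4 - x^3 - 7x^2 - 3x
D^1 f = -7x^3 - 3x^2 - 14x - 3
matching coefficients of g against c_0 f + c_1 Df + … from the top degree down determines the c_i
solution: c_0 = -2, c_1 = -3


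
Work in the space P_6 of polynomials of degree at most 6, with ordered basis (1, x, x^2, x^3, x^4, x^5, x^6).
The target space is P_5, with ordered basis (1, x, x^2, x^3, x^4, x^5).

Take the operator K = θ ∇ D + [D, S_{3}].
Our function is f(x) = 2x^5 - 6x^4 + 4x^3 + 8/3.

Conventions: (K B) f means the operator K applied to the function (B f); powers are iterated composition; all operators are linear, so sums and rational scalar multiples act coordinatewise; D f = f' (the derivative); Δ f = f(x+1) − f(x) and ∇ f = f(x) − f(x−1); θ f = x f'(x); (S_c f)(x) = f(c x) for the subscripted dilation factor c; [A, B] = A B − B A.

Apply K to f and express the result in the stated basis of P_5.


the result is g(x) = 1620x^4 - 1176x^3 - 48x^2 + 136x

D f = 10x^4 - 24x^3 + 12x^2
∇ D f = 40x^3 - 132x^2 + 136x - 46
θ ∇ D f = 120x^3 - 264x^2 + 136x
S_{3} f = 486x^5 - 486x^4 + 108x^3 + 8/3
D S_{3} f = 2430x^4 - 1944x^3 + 324x^2
D f = 10x^4 - 24x^3 + 12x^2
S_{3} D f = 810x^4 - 648x^3 + 108x^2
[D, S_{3}] f = 1620x^4 - 1296x^3 + 216x^2
(θ ∇ D + [D, S_{3}]) f = 1620x^4 - 1176x^3 - 48x^2 + 136x


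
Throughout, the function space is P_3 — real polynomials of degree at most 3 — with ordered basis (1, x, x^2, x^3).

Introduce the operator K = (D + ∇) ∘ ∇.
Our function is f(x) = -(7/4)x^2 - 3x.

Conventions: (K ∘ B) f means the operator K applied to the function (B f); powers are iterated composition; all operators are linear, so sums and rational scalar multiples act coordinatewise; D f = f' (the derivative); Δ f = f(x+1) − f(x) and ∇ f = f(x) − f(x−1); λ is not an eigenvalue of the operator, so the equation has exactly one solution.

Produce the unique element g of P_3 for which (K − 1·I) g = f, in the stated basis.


the result is g(x) = (7/4)x^2 + 3x + 7

write g with unknown coordinates in the stated basis and equate coefficients in (K − 1·I) g = f
solving from the highest basis element down gives g = (7/4)x^2 + 3x + 7
check: K g = 7
so K g − 1·g = -(7/4)x^2 - 3x = f ✓


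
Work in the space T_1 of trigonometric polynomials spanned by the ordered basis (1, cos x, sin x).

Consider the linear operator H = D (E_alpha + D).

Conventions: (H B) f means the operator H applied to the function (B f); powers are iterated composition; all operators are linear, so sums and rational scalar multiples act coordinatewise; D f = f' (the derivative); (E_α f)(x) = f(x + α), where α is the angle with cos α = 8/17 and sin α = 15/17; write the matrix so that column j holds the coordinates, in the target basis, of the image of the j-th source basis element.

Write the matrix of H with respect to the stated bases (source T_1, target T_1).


the matrix is [[0, 0, 0]; [0, -32/17, 8/17]; [0, -8/17, -32/17]] (rows listed top to bottom)

image of 1: 0
image of cos x: -(32/17)cos x - (8/17)sin x
image of sin x: (8/17)cos x - (32/17)sin x
each image's coordinates form column j of the matrix


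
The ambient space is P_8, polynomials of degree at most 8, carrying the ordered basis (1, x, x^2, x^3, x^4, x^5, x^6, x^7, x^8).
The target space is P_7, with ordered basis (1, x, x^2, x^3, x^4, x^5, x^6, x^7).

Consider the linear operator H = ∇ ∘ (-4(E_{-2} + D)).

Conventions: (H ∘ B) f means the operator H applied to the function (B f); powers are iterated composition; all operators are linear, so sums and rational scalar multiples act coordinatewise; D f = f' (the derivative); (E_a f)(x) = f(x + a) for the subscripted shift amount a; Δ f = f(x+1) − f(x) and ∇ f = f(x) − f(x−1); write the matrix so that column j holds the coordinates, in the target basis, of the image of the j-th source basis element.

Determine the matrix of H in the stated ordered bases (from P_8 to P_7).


the matrix is [[0, -4, 12, -64, 244, -824, 2636, -8208, 25188]; [0, 0, -8, 36, -256, 1220, -4944, 18452, -65664]; [0, 0, 0, -12, 72, -640, 3660, -17304, 73808]; [0, 0, 0, 0, -16, 120, -1280, 8540, -46144]; [0, 0, 0, 0, 0, -20, 180, -2240, 17080]; [0, 0, 0, 0, 0, 0, -24, 252, -3584]; [0, 0, 0, 0, 0, 0, 0, -28, 336]; [0, 0, 0, 0, 0, 0, 0, 0, -32]] (rows listed top to bottom)

image of 1: 0
image of x: -4
image of x^2: -8x + 12
image of x^3: -12x^2 + 36x - 64
image of x^4: -16x^3 + 72x^2 - 256x + 244
image of x^5: -20x^4 + 120x^3 - 640x^2 + 1220x - 824
image of x^6: -24x^5 + 180x^4 - 1280x^3 + 3660x^2 - 4944x + 2636
image of x^7: -28x^6 + 252x^5 - 2240x^4 + 8540x^3 - 17304x^2 + 18452x - 8208
image of x^8: -32x^7 + 336x^6 - 3584x^5 + 17080x^4 - 46144x^3 + 73808x^2 - 65664x + 25188
each image's coordinates form column j of the matrix


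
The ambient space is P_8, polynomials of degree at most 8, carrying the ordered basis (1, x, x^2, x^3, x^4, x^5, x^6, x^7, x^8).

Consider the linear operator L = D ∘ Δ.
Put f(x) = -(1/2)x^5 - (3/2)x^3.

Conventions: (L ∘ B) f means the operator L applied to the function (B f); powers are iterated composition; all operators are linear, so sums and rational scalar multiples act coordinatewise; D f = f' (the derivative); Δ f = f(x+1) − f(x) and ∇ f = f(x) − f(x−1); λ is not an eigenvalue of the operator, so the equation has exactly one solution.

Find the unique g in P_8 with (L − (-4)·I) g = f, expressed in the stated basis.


write g with unknown coordinates in the stated basis and equate coefficients in (L − (-4)·I) g = f
solving from the highest basis element down gives g = -(1/8)x^5 + (1/4)x^3 + (15/16)x^2 + (1/4)x - 1/2
check: L g = -(5/2)x^3 - (15/4)x^2 - x + 2
so L g − (-4)·g = -(1/2)x^5 - (3/2)x^3 = f ✓

the image equals g(x) = -(1/8)x^5 + (1/4)x^3 + (15/16)x^2 + (1/4)x - 1/2


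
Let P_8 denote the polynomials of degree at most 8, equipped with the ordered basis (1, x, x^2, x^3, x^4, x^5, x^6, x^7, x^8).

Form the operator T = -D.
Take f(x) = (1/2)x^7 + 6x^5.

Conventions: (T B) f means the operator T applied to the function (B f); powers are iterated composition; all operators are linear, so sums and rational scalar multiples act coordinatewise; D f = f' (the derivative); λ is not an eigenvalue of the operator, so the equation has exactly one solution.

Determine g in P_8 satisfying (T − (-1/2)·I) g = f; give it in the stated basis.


write g with unknown coordinates in the stated basis and equate coefficients in (T − (-1/2)·I) g = f
solving from the highest basis element down gives g = x^7 + 14x^6 + 180x^5 + 1800x^4 + 14400x^3 + 86400x^2 + 345600x + 691200
check: T g = -7x^6 - 84x^5 - 900x^4 - 7200x^3 - 43200x^2 - 172800x - 345600
so T g − (-1/2)·g = (1/2)x^7 + 6x^5 = f ✓

the result is g(x) = x^7 + 14x^6 + 180x^5 + 1800x^4 + 14400x^3 + 86400x^2 + 345600x + 691200


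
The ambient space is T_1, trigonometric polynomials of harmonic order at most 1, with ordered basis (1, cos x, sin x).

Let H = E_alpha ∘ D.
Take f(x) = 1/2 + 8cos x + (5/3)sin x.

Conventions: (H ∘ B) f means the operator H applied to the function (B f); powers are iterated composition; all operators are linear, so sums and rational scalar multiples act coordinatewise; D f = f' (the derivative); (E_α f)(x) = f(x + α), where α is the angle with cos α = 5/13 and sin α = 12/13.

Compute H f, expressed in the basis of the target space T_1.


D f = (5/3)cos x - 8sin x
E_alpha D f = -(263/39)cos x - (60/13)sin x

the result is g(x) = -(263/39)cos x - (60/13)sin x


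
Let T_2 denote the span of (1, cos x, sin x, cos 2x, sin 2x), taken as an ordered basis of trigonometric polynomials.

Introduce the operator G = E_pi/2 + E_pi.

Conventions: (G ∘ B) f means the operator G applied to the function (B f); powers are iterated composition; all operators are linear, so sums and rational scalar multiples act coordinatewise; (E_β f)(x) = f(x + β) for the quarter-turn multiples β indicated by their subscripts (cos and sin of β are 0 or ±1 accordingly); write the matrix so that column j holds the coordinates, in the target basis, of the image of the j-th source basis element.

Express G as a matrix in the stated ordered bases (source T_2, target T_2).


image of 1: 2
image of cos x: -cos x - sin x
image of sin x: cos x - sin x
image of cos 2x: 0
image of sin 2x: 0
each image's coordinates form column j of the matrix

the matrix is [[2, 0, 0, 0, 0]; [0, -1, 1, 0, 0]; [0, -1, -1, 0, 0]; [0, 0, 0, 0, 0]; [0, 0, 0, 0, 0]] (rows listed top to bottom)
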